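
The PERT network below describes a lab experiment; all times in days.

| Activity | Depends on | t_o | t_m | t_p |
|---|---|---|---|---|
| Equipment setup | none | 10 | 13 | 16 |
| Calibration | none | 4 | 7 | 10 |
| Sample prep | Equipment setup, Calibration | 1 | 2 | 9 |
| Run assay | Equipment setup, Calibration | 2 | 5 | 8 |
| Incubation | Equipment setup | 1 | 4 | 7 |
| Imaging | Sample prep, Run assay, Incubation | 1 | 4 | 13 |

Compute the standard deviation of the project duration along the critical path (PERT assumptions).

te_Equipment setup = (10 + 4·13 + 16)/6 = 78/6 = 13; σ²_Equipment setup = ((16−10)/6)² = 1.000
te_Calibration = (4 + 4·7 + 10)/6 = 42/6 = 7; σ²_Calibration = ((10−4)/6)² = 1.000
te_Sample prep = (1 + 4·2 + 9)/6 = 18/6 = 3; σ²_Sample prep = ((9−1)/6)² = 1.778
te_Run assay = (2 + 4·5 + 8)/6 = 30/6 = 5; σ²_Run assay = ((8−2)/6)² = 1.000
te_Incubation = (1 + 4·4 + 7)/6 = 24/6 = 4; σ²_Incubation = ((7−1)/6)² = 1.000
te_Imaging = (1 + 4·4 + 13)/6 = 30/6 = 5; σ²_Imaging = ((13−1)/6)² = 4.000

Forward pass:
ES_Equipment setup = 0; EF_Equipment setup = 13
ES_Calibration = 0; EF_Calibration = 7
ES_Sample prep = max(EF_Equipment setup=13, EF_Calibration=7) = 13; EF_Sample prep = 13+3 = 16
ES_Run assay = max(EF_Equipment setup=13, EF_Calibration=7) = 13; EF_Run assay = 13+5 = 18
ES_Incubation = 13; EF_Incubation = 13+4 = 17
ES_Imaging = max(EF_Sample prep=16, EF_Run assay=18, EF_Incubation=17) = 18; EF_Imaging = 18+5 = 23
Expected project duration μ = 23 days. Critical path: Equipment setup → Run assay → Imaging.

Variance along critical path = 1.000 + 1.000 + 4.000 = 6.000
σ = √6.000 = 2.449 days

2.45 days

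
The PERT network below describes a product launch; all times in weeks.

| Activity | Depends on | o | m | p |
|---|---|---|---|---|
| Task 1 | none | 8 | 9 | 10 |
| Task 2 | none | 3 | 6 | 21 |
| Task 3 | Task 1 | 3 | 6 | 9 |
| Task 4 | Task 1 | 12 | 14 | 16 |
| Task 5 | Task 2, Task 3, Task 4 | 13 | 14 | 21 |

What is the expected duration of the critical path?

38 weeks

te_Task 1 = (8 + 4·9 + 10)/6 = 54/6 = 9
te_Task 2 = (3 + 4·6 + 21)/6 = 48/6 = 8
te_Task 3 = (3 + 4·6 + 9)/6 = 36/6 = 6
te_Task 4 = (12 + 4·14 + 16)/6 = 84/6 = 14
te_Task 5 = (13 + 4·14 + 21)/6 = 90/6 = 15

Forward pass:
ES_Task 1 = 0; EF_Task 1 = 9
ES_Task 2 = 0; EF_Task 2 = 8
ES_Task 3 = 9; EF_Task 3 = 9+6 = 15
ES_Task 4 = 9; EF_Task 4 = 9+14 = 23
ES_Task 5 = max(EF_Task 2=8, EF_Task 3=15, EF_Task 4=23) = 23; EF_Task 5 = 23+15 = 38
Expected project duration μ = 38 weeks. Critical path: Task 1 → Task 4 → Task 5.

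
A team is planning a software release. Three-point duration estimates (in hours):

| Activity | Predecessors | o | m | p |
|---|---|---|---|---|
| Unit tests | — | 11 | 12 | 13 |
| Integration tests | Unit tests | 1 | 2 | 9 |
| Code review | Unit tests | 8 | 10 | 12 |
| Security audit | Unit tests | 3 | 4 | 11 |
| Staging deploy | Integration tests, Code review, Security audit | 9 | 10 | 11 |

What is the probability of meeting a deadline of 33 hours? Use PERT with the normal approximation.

te_Unit tests = (11 + 4·12 + 13)/6 = 72/6 = 12; σ²_Unit tests = ((13−11)/6)² = 0.111
te_Integration tests = (1 + 4·2 + 9)/6 = 18/6 = 3; σ²_Integration tests = ((9−1)/6)² = 1.778
te_Code review = (8 + 4·10 + 12)/6 = 60/6 = 10; σ²_Code review = ((12−8)/6)² = 0.444
te_Security audit = (3 + 4·4 + 11)/6 = 30/6 = 5; σ²_Security audit = ((11−3)/6)² = 1.778
te_Staging deploy = (9 + 4·10 + 11)/6 = 60/6 = 10; σ²_Staging deploy = ((11−9)/6)² = 0.111

Forward pass:
ES_Unit tests = 0; EF_Unit tests = 12
ES_Integration tests = 12; EF_Integration tests = 12+3 = 15
ES_Code review = 12; EF_Code review = 12+10 = 22
ES_Security audit = 12; EF_Security audit = 12+5 = 17
ES_Staging deploy = max(EF_Integration tests=15, EF_Code review=22, EF_Security audit=17) = 22; EF_Staging deploy = 22+10 = 32
Expected project duration μ = 32 hours. Critical path: Unit tests → Code review → Staging deploy.

Variance along critical path = 0.111 + 0.444 + 0.111 = 0.667; σ = √0.667 = 0.816 hours.
Z = (33 − 32) / 0.816 = 1.225
P(T ≤ 33) = Φ(1.225) ≈ 0.890

0.890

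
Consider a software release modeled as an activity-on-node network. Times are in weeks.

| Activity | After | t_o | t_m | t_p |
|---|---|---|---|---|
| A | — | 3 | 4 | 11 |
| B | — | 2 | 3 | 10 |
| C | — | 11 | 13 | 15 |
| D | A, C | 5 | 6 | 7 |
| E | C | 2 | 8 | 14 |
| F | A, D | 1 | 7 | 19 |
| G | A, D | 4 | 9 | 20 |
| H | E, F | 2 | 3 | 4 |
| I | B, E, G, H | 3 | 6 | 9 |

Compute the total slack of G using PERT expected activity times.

te_A = (3 + 4·4 + 11)/6 = 30/6 = 5
te_B = (2 + 4·3 + 10)/6 = 24/6 = 4
te_C = (11 + 4·13 + 15)/6 = 78/6 = 13
te_D = (5 + 4·6 + 7)/6 = 36/6 = 6
te_E = (2 + 4·8 + 14)/6 = 48/6 = 8
te_F = (1 + 4·7 + 19)/6 = 48/6 = 8
te_G = (4 + 4·9 + 20)/6 = 60/6 = 10
te_H = (2 + 4·3 + 4)/6 = 18/6 = 3
te_I = (3 + 4·6 + 9)/6 = 36/6 = 6

Forward pass:
ES_A = 0; EF_A = 5
ES_B = 0; EF_B = 4
ES_C = 0; EF_C = 13
ES_D = max(EF_A=5, EF_C=13) = 13; EF_D = 13+6 = 19
ES_E = 13; EF_E = 13+8 = 21
ES_F = max(EF_A=5, EF_D=19) = 19; EF_F = 19+8 = 27
ES_G = max(EF_A=5, EF_D=19) = 19; EF_G = 19+10 = 29
ES_H = max(EF_E=21, EF_F=27) = 27; EF_H = 27+3 = 30
ES_I = max(EF_B=4, EF_E=21, EF_G=29, EF_H=30) = 30; EF_I = 30+6 = 36
Expected project duration μ = 36 weeks. Critical path: C → D → F → H → I.

Backward pass:
LF_I = 36; LS_I = 36−6 = 30
LF_H = LS_I = 30; LS_H = 30−3 = 27
LF_G = LS_I = 30; LS_G = 30−10 = 20
LF_F = LS_H = 27; LS_F = 27−8 = 19
LF_E = min(LS_H=27, LS_I=30) = 27; LS_E = 27−8 = 19
LF_D = min(LS_F=19, LS_G=20) = 19; LS_D = 19−6 = 13
LF_C = min(LS_D=13, LS_E=19) = 13; LS_C = 13−13 = 0
LF_B = LS_I = 30; LS_B = 30−4 = 26
LF_A = min(LS_D=13, LS_F=19, LS_G=20) = 13; LS_A = 13−5 = 8
Slack_G = LS_G − ES_G = 20 − 19 = 1

1 weeks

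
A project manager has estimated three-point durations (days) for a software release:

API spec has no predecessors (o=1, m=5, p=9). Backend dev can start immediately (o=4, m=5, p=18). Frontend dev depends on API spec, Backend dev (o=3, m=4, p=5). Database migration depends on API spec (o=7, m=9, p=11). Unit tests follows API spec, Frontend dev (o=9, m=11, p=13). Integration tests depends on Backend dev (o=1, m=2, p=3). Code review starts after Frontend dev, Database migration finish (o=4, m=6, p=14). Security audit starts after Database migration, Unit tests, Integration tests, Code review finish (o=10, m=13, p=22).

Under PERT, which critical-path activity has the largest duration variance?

Backend dev

te_API spec = (1 + 4·5 + 9)/6 = 30/6 = 5; σ²_API spec = ((9−1)/6)² = 1.778
te_Backend dev = (4 + 4·5 + 18)/6 = 42/6 = 7; σ²_Backend dev = ((18−4)/6)² = 5.444
te_Frontend dev = (3 + 4·4 + 5)/6 = 24/6 = 4; σ²_Frontend dev = ((5−3)/6)² = 0.111
te_Database migration = (7 + 4·9 + 11)/6 = 54/6 = 9; σ²_Database migration = ((11−7)/6)² = 0.444
te_Unit tests = (9 + 4·11 + 13)/6 = 66/6 = 11; σ²_Unit tests = ((13−9)/6)² = 0.444
te_Integration tests = (1 + 4·2 + 3)/6 = 12/6 = 2; σ²_Integration tests = ((3−1)/6)² = 0.111
te_Code review = (4 + 4·6 + 14)/6 = 42/6 = 7; σ²_Code review = ((14−4)/6)² = 2.778
te_Security audit = (10 + 4·13 + 22)/6 = 84/6 = 14; σ²_Security audit = ((22−10)/6)² = 4.000

Forward pass:
ES_API spec = 0; EF_API spec = 5
ES_Backend dev = 0; EF_Backend dev = 7
ES_Frontend dev = max(EF_API spec=5, EF_Backend dev=7) = 7; EF_Frontend dev = 7+4 = 11
ES_Database migration = 5; EF_Database migration = 5+9 = 14
ES_Unit tests = max(EF_API spec=5, EF_Frontend dev=11) = 11; EF_Unit tests = 11+11 = 22
ES_Integration tests = 7; EF_Integration tests = 7+2 = 9
ES_Code review = max(EF_Frontend dev=11, EF_Database migration=14) = 14; EF_Code review = 14+7 = 21
ES_Security audit = max(EF_Database migration=14, EF_Unit tests=22, EF_Integration tests=9, EF_Code review=21) = 22; EF_Security audit = 22+14 = 36
Expected project duration μ = 36 days. Critical path: Backend dev → Frontend dev → Unit tests → Security audit.

Variances on critical path: σ²_Backend dev=5.444, σ²_Frontend dev=0.111, σ²_Unit tests=0.444, σ²_Security audit=4.000.
Largest is σ²_Backend dev = 5.444.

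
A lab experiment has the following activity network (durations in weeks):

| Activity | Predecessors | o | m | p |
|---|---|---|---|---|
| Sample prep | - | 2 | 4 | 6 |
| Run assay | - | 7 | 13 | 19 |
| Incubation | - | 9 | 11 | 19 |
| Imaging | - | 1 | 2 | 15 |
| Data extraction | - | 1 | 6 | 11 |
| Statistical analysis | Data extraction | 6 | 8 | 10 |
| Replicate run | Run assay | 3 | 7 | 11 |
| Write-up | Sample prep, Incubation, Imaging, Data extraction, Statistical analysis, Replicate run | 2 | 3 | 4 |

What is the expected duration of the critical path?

23 weeks

te_Sample prep = (2 + 4·4 + 6)/6 = 24/6 = 4
te_Run assay = (7 + 4·13 + 19)/6 = 78/6 = 13
te_Incubation = (9 + 4·11 + 19)/6 = 72/6 = 12
te_Imaging = (1 + 4·2 + 15)/6 = 24/6 = 4
te_Data extraction = (1 + 4·6 + 11)/6 = 36/6 = 6
te_Statistical analysis = (6 + 4·8 + 10)/6 = 48/6 = 8
te_Replicate run = (3 + 4·7 + 11)/6 = 42/6 = 7
te_Write-up = (2 + 4·3 + 4)/6 = 18/6 = 3

Forward pass:
ES_Sample prep = 0; EF_Sample prep = 4
ES_Run assay = 0; EF_Run assay = 13
ES_Incubation = 0; EF_Incubation = 12
ES_Imaging = 0; EF_Imaging = 4
ES_Data extraction = 0; EF_Data extraction = 6
ES_Statistical analysis = 6; EF_Statistical analysis = 6+8 = 14
ES_Replicate run = 13; EF_Replicate run = 13+7 = 20
ES_Write-up = max(EF_Sample prep=4, EF_Incubation=12, EF_Imaging=4, EF_Data extraction=6, EF_Statistical analysis=14, EF_Replicate run=20) = 20; EF_Write-up = 20+3 = 23
Expected project duration μ = 23 weeks. Critical path: Run assay → Replicate run → Write-up.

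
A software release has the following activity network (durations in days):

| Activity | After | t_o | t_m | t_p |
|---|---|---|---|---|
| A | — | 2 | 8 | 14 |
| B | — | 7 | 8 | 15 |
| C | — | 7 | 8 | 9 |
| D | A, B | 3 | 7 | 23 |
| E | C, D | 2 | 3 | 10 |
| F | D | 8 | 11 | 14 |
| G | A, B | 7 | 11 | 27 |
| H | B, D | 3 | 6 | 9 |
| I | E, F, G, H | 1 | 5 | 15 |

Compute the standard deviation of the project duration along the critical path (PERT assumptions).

te_A = (2 + 4·8 + 14)/6 = 48/6 = 8; σ²_A = ((14−2)/6)² = 4.000
te_B = (7 + 4·8 + 15)/6 = 54/6 = 9; σ²_B = ((15−7)/6)² = 1.778
te_C = (7 + 4·8 + 9)/6 = 48/6 = 8; σ²_C = ((9−7)/6)² = 0.111
te_D = (3 + 4·7 + 23)/6 = 54/6 = 9; σ²_D = ((23−3)/6)² = 11.111
te_E = (2 + 4·3 + 10)/6 = 24/6 = 4; σ²_E = ((10−2)/6)² = 1.778
te_F = (8 + 4·11 + 14)/6 = 66/6 = 11; σ²_F = ((14−8)/6)² = 1.000
te_G = (7 + 4·11 + 27)/6 = 78/6 = 13; σ²_G = ((27−7)/6)² = 11.111
te_H = (3 + 4·6 + 9)/6 = 36/6 = 6; σ²_H = ((9−3)/6)² = 1.000
te_I = (1 + 4·5 + 15)/6 = 36/6 = 6; σ²_I = ((15−1)/6)² = 5.444

Forward pass:
ES_A = 0; EF_A = 8
ES_B = 0; EF_B = 9
ES_C = 0; EF_C = 8
ES_D = max(EF_A=8, EF_B=9) = 9; EF_D = 9+9 = 18
ES_E = max(EF_C=8, EF_D=18) = 18; EF_E = 18+4 = 22
ES_F = 18; EF_F = 18+11 = 29
ES_G = max(EF_A=8, EF_B=9) = 9; EF_G = 9+13 = 22
ES_H = max(EF_B=9, EF_D=18) = 18; EF_H = 18+6 = 24
ES_I = max(EF_E=22, EF_F=29, EF_G=22, EF_H=24) = 29; EF_I = 29+6 = 35
Expected project duration μ = 35 days. Critical path: B → D → F → I.

Variance along critical path = 1.778 + 11.111 + 1.000 + 5.444 = 19.333
σ = √19.333 = 4.397 days

4.40 days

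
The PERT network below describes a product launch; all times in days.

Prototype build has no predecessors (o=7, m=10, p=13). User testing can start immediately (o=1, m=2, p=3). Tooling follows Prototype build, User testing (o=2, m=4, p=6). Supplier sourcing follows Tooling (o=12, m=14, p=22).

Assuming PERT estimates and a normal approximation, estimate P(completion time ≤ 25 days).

te_Prototype build = (7 + 4·10 + 13)/6 = 60/6 = 10; σ²_Prototype build = ((13−7)/6)² = 1.000
te_User testing = (1 + 4·2 + 3)/6 = 12/6 = 2; σ²_User testing = ((3−1)/6)² = 0.111
te_Tooling = (2 + 4·4 + 6)/6 = 24/6 = 4; σ²_Tooling = ((6−2)/6)² = 0.444
te_Supplier sourcing = (12 + 4·14 + 22)/6 = 90/6 = 15; σ²_Supplier sourcing = ((22−12)/6)² = 2.778

Forward pass:
ES_Prototype build = 0; EF_Prototype build = 10
ES_User testing = 0; EF_User testing = 2
ES_Tooling = max(EF_Prototype build=10, EF_User testing=2) = 10; EF_Tooling = 10+4 = 14
ES_Supplier sourcing = 14; EF_Supplier sourcing = 14+15 = 29
Expected project duration μ = 29 days. Critical path: Prototype build → Tooling → Supplier sourcing.

Variance along critical path = 1.000 + 0.444 + 2.778 = 4.222; σ = √4.222 = 2.055 days.
Z = (25 − 29) / 2.055 = -1.947
P(T ≤ 25) = Φ(-1.947) ≈ 0.026

0.026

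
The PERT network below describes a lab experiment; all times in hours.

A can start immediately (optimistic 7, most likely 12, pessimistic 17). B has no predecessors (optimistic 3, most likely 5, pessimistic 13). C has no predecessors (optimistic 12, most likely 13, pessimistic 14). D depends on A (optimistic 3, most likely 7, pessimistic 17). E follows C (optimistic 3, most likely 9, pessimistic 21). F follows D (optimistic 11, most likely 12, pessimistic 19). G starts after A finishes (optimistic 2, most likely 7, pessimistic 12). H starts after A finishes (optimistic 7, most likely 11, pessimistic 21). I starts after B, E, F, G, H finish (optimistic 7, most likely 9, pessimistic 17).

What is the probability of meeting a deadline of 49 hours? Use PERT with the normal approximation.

te_A = (7 + 4·12 + 17)/6 = 72/6 = 12; σ²_A = ((17−7)/6)² = 2.778
te_B = (3 + 4·5 + 13)/6 = 36/6 = 6; σ²_B = ((13−3)/6)² = 2.778
te_C = (12 + 4·13 + 14)/6 = 78/6 = 13; σ²_C = ((14−12)/6)² = 0.111
te_D = (3 + 4·7 + 17)/6 = 48/6 = 8; σ²_D = ((17−3)/6)² = 5.444
te_E = (3 + 4·9 + 21)/6 = 60/6 = 10; σ²_E = ((21−3)/6)² = 9.000
te_F = (11 + 4·12 + 19)/6 = 78/6 = 13; σ²_F = ((19−11)/6)² = 1.778
te_G = (2 + 4·7 + 12)/6 = 42/6 = 7; σ²_G = ((12−2)/6)² = 2.778
te_H = (7 + 4·11 + 21)/6 = 72/6 = 12; σ²_H = ((21−7)/6)² = 5.444
te_I = (7 + 4·9 + 17)/6 = 60/6 = 10; σ²_I = ((17−7)/6)² = 2.778

Forward pass:
ES_A = 0; EF_A = 12
ES_B = 0; EF_B = 6
ES_C = 0; EF_C = 13
ES_D = 12; EF_D = 12+8 = 20
ES_E = 13; EF_E = 13+10 = 23
ES_F = 20; EF_F = 20+13 = 33
ES_G = 12; EF_G = 12+7 = 19
ES_H = 12; EF_H = 12+12 = 24
ES_I = max(EF_B=6, EF_E=23, EF_F=33, EF_G=19, EF_H=24) = 33; EF_I = 33+10 = 43
Expected project duration μ = 43 hours. Critical path: A → D → F → I.

Variance along critical path = 2.778 + 5.444 + 1.778 + 2.778 = 12.778; σ = √12.778 = 3.575 hours.
Z = (49 − 43) / 3.575 = 1.679
P(T ≤ 49) = Φ(1.679) ≈ 0.953

0.953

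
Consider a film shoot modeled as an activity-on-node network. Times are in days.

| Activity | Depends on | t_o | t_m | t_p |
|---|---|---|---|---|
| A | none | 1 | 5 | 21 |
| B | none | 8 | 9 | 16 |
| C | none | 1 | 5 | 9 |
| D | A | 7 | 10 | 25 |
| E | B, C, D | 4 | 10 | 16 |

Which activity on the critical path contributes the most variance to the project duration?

te_A = (1 + 4·5 + 21)/6 = 42/6 = 7; σ²_A = ((21−1)/6)² = 11.111
te_B = (8 + 4·9 + 16)/6 = 60/6 = 10; σ²_B = ((16−8)/6)² = 1.778
te_C = (1 + 4·5 + 9)/6 = 30/6 = 5; σ²_C = ((9−1)/6)² = 1.778
te_D = (7 + 4·10 + 25)/6 = 72/6 = 12; σ²_D = ((25−7)/6)² = 9.000
te_E = (4 + 4·10 + 16)/6 = 60/6 = 10; σ²_E = ((16−4)/6)² = 4.000

Forward pass:
ES_A = 0; EF_A = 7
ES_B = 0; EF_B = 10
ES_C = 0; EF_C = 5
ES_D = 7; EF_D = 7+12 = 19
ES_E = max(EF_B=10, EF_C=5, EF_D=19) = 19; EF_E = 19+10 = 29
Expected project duration μ = 29 days. Critical path: A → D → E.

Variances on critical path: σ²_A=11.111, σ²_D=9.000, σ²_E=4.000.
Largest is σ²_A = 11.111.

A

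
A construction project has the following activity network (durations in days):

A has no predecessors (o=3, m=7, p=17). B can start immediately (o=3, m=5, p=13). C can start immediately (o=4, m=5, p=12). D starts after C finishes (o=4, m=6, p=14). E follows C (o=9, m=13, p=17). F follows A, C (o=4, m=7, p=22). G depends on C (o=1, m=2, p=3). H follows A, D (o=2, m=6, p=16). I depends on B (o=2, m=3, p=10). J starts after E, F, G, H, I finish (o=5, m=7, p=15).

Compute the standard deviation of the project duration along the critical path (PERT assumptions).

te_A = (3 + 4·7 + 17)/6 = 48/6 = 8; σ²_A = ((17−3)/6)² = 5.444
te_B = (3 + 4·5 + 13)/6 = 36/6 = 6; σ²_B = ((13−3)/6)² = 2.778
te_C = (4 + 4·5 + 12)/6 = 36/6 = 6; σ²_C = ((12−4)/6)² = 1.778
te_D = (4 + 4·6 + 14)/6 = 42/6 = 7; σ²_D = ((14−4)/6)² = 2.778
te_E = (9 + 4·13 + 17)/6 = 78/6 = 13; σ²_E = ((17−9)/6)² = 1.778
te_F = (4 + 4·7 + 22)/6 = 54/6 = 9; σ²_F = ((22−4)/6)² = 9.000
te_G = (1 + 4·2 + 3)/6 = 12/6 = 2; σ²_G = ((3−1)/6)² = 0.111
te_H = (2 + 4·6 + 16)/6 = 42/6 = 7; σ²_H = ((16−2)/6)² = 5.444
te_I = (2 + 4·3 + 10)/6 = 24/6 = 4; σ²_I = ((10−2)/6)² = 1.778
te_J = (5 + 4·7 + 15)/6 = 48/6 = 8; σ²_J = ((15−5)/6)² = 2.778

Forward pass:
ES_A = 0; EF_A = 8
ES_B = 0; EF_B = 6
ES_C = 0; EF_C = 6
ES_D = 6; EF_D = 6+7 = 13
ES_E = 6; EF_E = 6+13 = 19
ES_F = max(EF_A=8, EF_C=6) = 8; EF_F = 8+9 = 17
ES_G = 6; EF_G = 6+2 = 8
ES_H = max(EF_A=8, EF_D=13) = 13; EF_H = 13+7 = 20
ES_I = 6; EF_I = 6+4 = 10
ES_J = max(EF_E=19, EF_F=17, EF_G=8, EF_H=20, EF_I=10) = 20; EF_J = 20+8 = 28
Expected project duration μ = 28 days. Critical path: C → D → H → J.

Variance along critical path = 1.778 + 2.778 + 5.444 + 2.778 = 12.778
σ = √12.778 = 3.575 days

3.57 days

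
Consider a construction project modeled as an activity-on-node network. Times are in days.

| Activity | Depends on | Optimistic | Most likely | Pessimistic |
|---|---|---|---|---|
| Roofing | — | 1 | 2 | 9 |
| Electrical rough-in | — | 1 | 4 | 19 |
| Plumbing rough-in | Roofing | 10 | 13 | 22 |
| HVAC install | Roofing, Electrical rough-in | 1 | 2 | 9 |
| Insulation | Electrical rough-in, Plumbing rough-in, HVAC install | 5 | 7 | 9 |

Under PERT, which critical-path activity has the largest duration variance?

Plumbing rough-in

te_Roofing = (1 + 4·2 + 9)/6 = 18/6 = 3; σ²_Roofing = ((9−1)/6)² = 1.778
te_Electrical rough-in = (1 + 4·4 + 19)/6 = 36/6 = 6; σ²_Electrical rough-in = ((19−1)/6)² = 9.000
te_Plumbing rough-in = (10 + 4·13 + 22)/6 = 84/6 = 14; σ²_Plumbing rough-in = ((22−10)/6)² = 4.000
te_HVAC install = (1 + 4·2 + 9)/6 = 18/6 = 3; σ²_HVAC install = ((9−1)/6)² = 1.778
te_Insulation = (5 + 4·7 + 9)/6 = 42/6 = 7; σ²_Insulation = ((9−5)/6)² = 0.444

Forward pass:
ES_Roofing = 0; EF_Roofing = 3
ES_Electrical rough-in = 0; EF_Electrical rough-in = 6
ES_Plumbing rough-in = 3; EF_Plumbing rough-in = 3+14 = 17
ES_HVAC install = max(EF_Roofing=3, EF_Electrical rough-in=6) = 6; EF_HVAC install = 6+3 = 9
ES_Insulation = max(EF_Electrical rough-in=6, EF_Plumbing rough-in=17, EF_HVAC install=9) = 17; EF_Insulation = 17+7 = 24
Expected project duration μ = 24 days. Critical path: Roofing → Plumbing rough-in → Insulation.

Variances on critical path: σ²_Roofing=1.778, σ²_Plumbing rough-in=4.000, σ²_Insulation=0.444.
Largest is σ²_Plumbing rough-in = 4.000.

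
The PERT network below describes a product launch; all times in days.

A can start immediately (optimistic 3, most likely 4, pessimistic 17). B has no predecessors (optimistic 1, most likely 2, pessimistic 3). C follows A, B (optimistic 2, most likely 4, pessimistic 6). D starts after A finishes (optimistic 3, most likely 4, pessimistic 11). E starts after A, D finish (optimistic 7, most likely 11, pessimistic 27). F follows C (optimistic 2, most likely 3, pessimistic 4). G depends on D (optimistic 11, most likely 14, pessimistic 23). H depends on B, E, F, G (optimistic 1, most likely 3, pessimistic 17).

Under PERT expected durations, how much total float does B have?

17 days

te_A = (3 + 4·4 + 17)/6 = 36/6 = 6
te_B = (1 + 4·2 + 3)/6 = 12/6 = 2
te_C = (2 + 4·4 + 6)/6 = 24/6 = 4
te_D = (3 + 4·4 + 11)/6 = 30/6 = 5
te_E = (7 + 4·11 + 27)/6 = 78/6 = 13
te_F = (2 + 4·3 + 4)/6 = 18/6 = 3
te_G = (11 + 4·14 + 23)/6 = 90/6 = 15
te_H = (1 + 4·3 + 17)/6 = 30/6 = 5

Forward pass:
ES_A = 0; EF_A = 6
ES_B = 0; EF_B = 2
ES_C = max(EF_A=6, EF_B=2) = 6; EF_C = 6+4 = 10
ES_D = 6; EF_D = 6+5 = 11
ES_E = max(EF_A=6, EF_D=11) = 11; EF_E = 11+13 = 24
ES_F = 10; EF_F = 10+3 = 13
ES_G = 11; EF_G = 11+15 = 26
ES_H = max(EF_B=2, EF_E=24, EF_F=13, EF_G=26) = 26; EF_H = 26+5 = 31
Expected project duration μ = 31 days. Critical path: A → D → G → H.

Backward pass:
LF_H = 31; LS_H = 31−5 = 26
LF_G = LS_H = 26; LS_G = 26−15 = 11
LF_F = LS_H = 26; LS_F = 26−3 = 23
LF_E = LS_H = 26; LS_E = 26−13 = 13
LF_D = min(LS_E=13, LS_G=11) = 11; LS_D = 11−5 = 6
LF_C = LS_F = 23; LS_C = 23−4 = 19
LF_B = min(LS_C=19, LS_H=26) = 19; LS_B = 19−2 = 17
LF_A = min(LS_C=19, LS_D=6, LS_E=13) = 6; LS_A = 6−6 = 0
Slack_B = LS_B − ES_B = 17 − 0 = 17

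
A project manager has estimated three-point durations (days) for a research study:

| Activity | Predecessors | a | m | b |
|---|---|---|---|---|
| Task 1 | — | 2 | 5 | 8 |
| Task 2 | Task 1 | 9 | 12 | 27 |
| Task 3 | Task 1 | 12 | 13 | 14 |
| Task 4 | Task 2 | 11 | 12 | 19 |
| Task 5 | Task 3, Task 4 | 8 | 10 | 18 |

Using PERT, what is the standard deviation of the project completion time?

te_Task 1 = (2 + 4·5 + 8)/6 = 30/6 = 5; σ²_Task 1 = ((8−2)/6)² = 1.000
te_Task 2 = (9 + 4·12 + 27)/6 = 84/6 = 14; σ²_Task 2 = ((27−9)/6)² = 9.000
te_Task 3 = (12 + 4·13 + 14)/6 = 78/6 = 13; σ²_Task 3 = ((14−12)/6)² = 0.111
te_Task 4 = (11 + 4·12 + 19)/6 = 78/6 = 13; σ²_Task 4 = ((19−11)/6)² = 1.778
te_Task 5 = (8 + 4·10 + 18)/6 = 66/6 = 11; σ²_Task 5 = ((18−8)/6)² = 2.778

Forward pass:
ES_Task 1 = 0; EF_Task 1 = 5
ES_Task 2 = 5; EF_Task 2 = 5+14 = 19
ES_Task 3 = 5; EF_Task 3 = 5+13 = 18
ES_Task 4 = 19; EF_Task 4 = 19+13 = 32
ES_Task 5 = max(EF_Task 3=18, EF_Task 4=32) = 32; EF_Task 5 = 32+11 = 43
Expected project duration μ = 43 days. Critical path: Task 1 → Task 2 → Task 4 → Task 5.

Variance along critical path = 1.000 + 9.000 + 1.778 + 2.778 = 14.556
σ = √14.556 = 3.815 days

3.82 days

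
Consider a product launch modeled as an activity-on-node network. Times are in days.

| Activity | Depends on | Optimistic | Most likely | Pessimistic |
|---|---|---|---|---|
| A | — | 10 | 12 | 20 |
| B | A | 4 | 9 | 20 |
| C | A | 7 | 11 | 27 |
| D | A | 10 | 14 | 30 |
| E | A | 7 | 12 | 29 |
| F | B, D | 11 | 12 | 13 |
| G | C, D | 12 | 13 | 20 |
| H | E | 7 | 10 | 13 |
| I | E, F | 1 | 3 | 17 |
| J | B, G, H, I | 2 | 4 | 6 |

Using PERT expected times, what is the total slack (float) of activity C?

te_A = (10 + 4·12 + 20)/6 = 78/6 = 13
te_B = (4 + 4·9 + 20)/6 = 60/6 = 10
te_C = (7 + 4·11 + 27)/6 = 78/6 = 13
te_D = (10 + 4·14 + 30)/6 = 96/6 = 16
te_E = (7 + 4·12 + 29)/6 = 84/6 = 14
te_F = (11 + 4·12 + 13)/6 = 72/6 = 12
te_G = (12 + 4·13 + 20)/6 = 84/6 = 14
te_H = (7 + 4·10 + 13)/6 = 60/6 = 10
te_I = (1 + 4·3 + 17)/6 = 30/6 = 5
te_J = (2 + 4·4 + 6)/6 = 24/6 = 4

Forward pass:
ES_A = 0; EF_A = 13
ES_B = 13; EF_B = 13+10 = 23
ES_C = 13; EF_C = 13+13 = 26
ES_D = 13; EF_D = 13+16 = 29
ES_E = 13; EF_E = 13+14 = 27
ES_F = max(EF_B=23, EF_D=29) = 29; EF_F = 29+12 = 41
ES_G = max(EF_C=26, EF_D=29) = 29; EF_G = 29+14 = 43
ES_H = 27; EF_H = 27+10 = 37
ES_I = max(EF_E=27, EF_F=41) = 41; EF_I = 41+5 = 46
ES_J = max(EF_B=23, EF_G=43, EF_H=37, EF_I=46) = 46; EF_J = 46+4 = 50
Expected project duration μ = 50 days. Critical path: A → D → F → I → J.

Backward pass:
LF_J = 50; LS_J = 50−4 = 46
LF_I = LS_J = 46; LS_I = 46−5 = 41
LF_H = LS_J = 46; LS_H = 46−10 = 36
LF_G = LS_J = 46; LS_G = 46−14 = 32
LF_F = LS_I = 41; LS_F = 41−12 = 29
LF_E = min(LS_H=36, LS_I=41) = 36; LS_E = 36−14 = 22
LF_D = min(LS_F=29, LS_G=32) = 29; LS_D = 29−16 = 13
LF_C = LS_G = 32; LS_C = 32−13 = 19
LF_B = min(LS_F=29, LS_J=46) = 29; LS_B = 29−10 = 19
LF_A = min(LS_B=19, LS_C=19, LS_D=13, LS_E=22) = 13; LS_A = 13−13 = 0
Slack_C = LS_C − ES_C = 19 − 13 = 6

6 days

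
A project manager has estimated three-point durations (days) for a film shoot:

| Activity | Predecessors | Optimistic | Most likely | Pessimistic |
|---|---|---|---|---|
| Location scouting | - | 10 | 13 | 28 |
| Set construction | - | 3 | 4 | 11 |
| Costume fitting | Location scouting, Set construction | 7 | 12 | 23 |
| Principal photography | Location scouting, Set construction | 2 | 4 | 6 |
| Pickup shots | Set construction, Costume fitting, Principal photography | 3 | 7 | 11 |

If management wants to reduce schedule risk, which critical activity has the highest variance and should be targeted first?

Location scouting

te_Location scouting = (10 + 4·13 + 28)/6 = 90/6 = 15; σ²_Location scouting = ((28−10)/6)² = 9.000
te_Set construction = (3 + 4·4 + 11)/6 = 30/6 = 5; σ²_Set construction = ((11−3)/6)² = 1.778
te_Costume fitting = (7 + 4·12 + 23)/6 = 78/6 = 13; σ²_Costume fitting = ((23−7)/6)² = 7.111
te_Principal photography = (2 + 4·4 + 6)/6 = 24/6 = 4; σ²_Principal photography = ((6−2)/6)² = 0.444
te_Pickup shots = (3 + 4·7 + 11)/6 = 42/6 = 7; σ²_Pickup shots = ((11−3)/6)² = 1.778

Forward pass:
ES_Location scouting = 0; EF_Location scouting = 15
ES_Set construction = 0; EF_Set construction = 5
ES_Costume fitting = max(EF_Location scouting=15, EF_Set construction=5) = 15; EF_Costume fitting = 15+13 = 28
ES_Principal photography = max(EF_Location scouting=15, EF_Set construction=5) = 15; EF_Principal photography = 15+4 = 19
ES_Pickup shots = max(EF_Set construction=5, EF_Costume fitting=28, EF_Principal photography=19) = 28; EF_Pickup shots = 28+7 = 35
Expected project duration μ = 35 days. Critical path: Location scouting → Costume fitting → Pickup shots.

Variances on critical path: σ²_Location scouting=9.000, σ²_Costume fitting=7.111, σ²_Pickup shots=1.778.
Largest is σ²_Location scouting = 9.000.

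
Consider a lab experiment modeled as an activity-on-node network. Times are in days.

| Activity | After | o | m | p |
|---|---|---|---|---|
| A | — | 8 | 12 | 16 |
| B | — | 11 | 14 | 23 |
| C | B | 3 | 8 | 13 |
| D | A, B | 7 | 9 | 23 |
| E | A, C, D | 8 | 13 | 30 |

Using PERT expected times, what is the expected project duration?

41 days

te_A = (8 + 4·12 + 16)/6 = 72/6 = 12
te_B = (11 + 4·14 + 23)/6 = 90/6 = 15
te_C = (3 + 4·8 + 13)/6 = 48/6 = 8
te_D = (7 + 4·9 + 23)/6 = 66/6 = 11
te_E = (8 + 4·13 + 30)/6 = 90/6 = 15

Forward pass:
ES_A = 0; EF_A = 12
ES_B = 0; EF_B = 15
ES_C = 15; EF_C = 15+8 = 23
ES_D = max(EF_A=12, EF_B=15) = 15; EF_D = 15+11 = 26
ES_E = max(EF_A=12, EF_C=23, EF_D=26) = 26; EF_E = 26+15 = 41
Expected project duration μ = 41 days. Critical path: B → D → E.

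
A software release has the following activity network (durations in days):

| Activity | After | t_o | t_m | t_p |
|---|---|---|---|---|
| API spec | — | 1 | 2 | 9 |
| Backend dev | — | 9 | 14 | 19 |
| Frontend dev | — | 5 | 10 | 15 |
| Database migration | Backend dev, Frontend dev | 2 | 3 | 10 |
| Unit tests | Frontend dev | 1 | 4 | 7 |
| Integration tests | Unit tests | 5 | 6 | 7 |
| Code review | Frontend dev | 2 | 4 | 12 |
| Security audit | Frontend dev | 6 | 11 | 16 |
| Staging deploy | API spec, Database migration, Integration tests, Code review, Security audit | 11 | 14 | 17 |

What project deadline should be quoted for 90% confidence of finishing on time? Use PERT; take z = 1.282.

te_API spec = (1 + 4·2 + 9)/6 = 18/6 = 3; σ²_API spec = ((9−1)/6)² = 1.778
te_Backend dev = (9 + 4·14 + 19)/6 = 84/6 = 14; σ²_Backend dev = ((19−9)/6)² = 2.778
te_Frontend dev = (5 + 4·10 + 15)/6 = 60/6 = 10; σ²_Frontend dev = ((15−5)/6)² = 2.778
te_Database migration = (2 + 4·3 + 10)/6 = 24/6 = 4; σ²_Database migration = ((10−2)/6)² = 1.778
te_Unit tests = (1 + 4·4 + 7)/6 = 24/6 = 4; σ²_Unit tests = ((7−1)/6)² = 1.000
te_Integration tests = (5 + 4·6 + 7)/6 = 36/6 = 6; σ²_Integration tests = ((7−5)/6)² = 0.111
te_Code review = (2 + 4·4 + 12)/6 = 30/6 = 5; σ²_Code review = ((12−2)/6)² = 2.778
te_Security audit = (6 + 4·11 + 16)/6 = 66/6 = 11; σ²_Security audit = ((16−6)/6)² = 2.778
te_Staging deploy = (11 + 4·14 + 17)/6 = 84/6 = 14; σ²_Staging deploy = ((17−11)/6)² = 1.000

Forward pass:
ES_API spec = 0; EF_API spec = 3
ES_Backend dev = 0; EF_Backend dev = 14
ES_Frontend dev = 0; EF_Frontend dev = 10
ES_Database migration = max(EF_Backend dev=14, EF_Frontend dev=10) = 14; EF_Database migration = 14+4 = 18
ES_Unit tests = 10; EF_Unit tests = 10+4 = 14
ES_Integration tests = 14; EF_Integration tests = 14+6 = 20
ES_Code review = 10; EF_Code review = 10+5 = 15
ES_Security audit = 10; EF_Security audit = 10+11 = 21
ES_Staging deploy = max(EF_API spec=3, EF_Database migration=18, EF_Integration tests=20, EF_Code review=15, EF_Security audit=21) = 21; EF_Staging deploy = 21+14 = 35
Expected project duration μ = 35 days. Critical path: Frontend dev → Security audit → Staging deploy.

Variance along critical path = 2.778 + 2.778 + 1.000 = 6.556; σ = 2.560 days.
D = μ + z·σ = 35 + 1.282·2.560 = 38.3 days

38.3 days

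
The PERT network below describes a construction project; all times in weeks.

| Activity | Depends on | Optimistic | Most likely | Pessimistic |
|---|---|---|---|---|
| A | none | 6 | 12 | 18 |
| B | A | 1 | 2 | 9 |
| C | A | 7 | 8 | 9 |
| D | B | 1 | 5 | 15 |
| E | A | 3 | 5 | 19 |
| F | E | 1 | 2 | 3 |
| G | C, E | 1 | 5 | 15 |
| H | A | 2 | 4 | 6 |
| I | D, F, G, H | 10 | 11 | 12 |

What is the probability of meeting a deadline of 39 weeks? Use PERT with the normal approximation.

0.740

te_A = (6 + 4·12 + 18)/6 = 72/6 = 12; σ²_A = ((18−6)/6)² = 4.000
te_B = (1 + 4·2 + 9)/6 = 18/6 = 3; σ²_B = ((9−1)/6)² = 1.778
te_C = (7 + 4·8 + 9)/6 = 48/6 = 8; σ²_C = ((9−7)/6)² = 0.111
te_D = (1 + 4·5 + 15)/6 = 36/6 = 6; σ²_D = ((15−1)/6)² = 5.444
te_E = (3 + 4·5 + 19)/6 = 42/6 = 7; σ²_E = ((19−3)/6)² = 7.111
te_F = (1 + 4·2 + 3)/6 = 12/6 = 2; σ²_F = ((3−1)/6)² = 0.111
te_G = (1 + 4·5 + 15)/6 = 36/6 = 6; σ²_G = ((15−1)/6)² = 5.444
te_H = (2 + 4·4 + 6)/6 = 24/6 = 4; σ²_H = ((6−2)/6)² = 0.444
te_I = (10 + 4·11 + 12)/6 = 66/6 = 11; σ²_I = ((12−10)/6)² = 0.111

Forward pass:
ES_A = 0; EF_A = 12
ES_B = 12; EF_B = 12+3 = 15
ES_C = 12; EF_C = 12+8 = 20
ES_D = 15; EF_D = 15+6 = 21
ES_E = 12; EF_E = 12+7 = 19
ES_F = 19; EF_F = 19+2 = 21
ES_G = max(EF_C=20, EF_E=19) = 20; EF_G = 20+6 = 26
ES_H = 12; EF_H = 12+4 = 16
ES_I = max(EF_D=21, EF_F=21, EF_G=26, EF_H=16) = 26; EF_I = 26+11 = 37
Expected project duration μ = 37 weeks. Critical path: A → C → G → I.

Variance along critical path = 4.000 + 0.111 + 5.444 + 0.111 = 9.667; σ = √9.667 = 3.109 weeks.
Z = (39 − 37) / 3.109 = 0.643
P(T ≤ 39) = Φ(0.643) ≈ 0.740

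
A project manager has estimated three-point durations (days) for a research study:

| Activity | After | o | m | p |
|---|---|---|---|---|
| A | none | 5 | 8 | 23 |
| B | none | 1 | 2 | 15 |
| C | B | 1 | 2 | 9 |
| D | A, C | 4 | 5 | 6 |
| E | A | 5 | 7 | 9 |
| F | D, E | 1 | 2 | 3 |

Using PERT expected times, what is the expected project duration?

19 days

te_A = (5 + 4·8 + 23)/6 = 60/6 = 10
te_B = (1 + 4·2 + 15)/6 = 24/6 = 4
te_C = (1 + 4·2 + 9)/6 = 18/6 = 3
te_D = (4 + 4·5 + 6)/6 = 30/6 = 5
te_E = (5 + 4·7 + 9)/6 = 42/6 = 7
te_F = (1 + 4·2 + 3)/6 = 12/6 = 2

Forward pass:
ES_A = 0; EF_A = 10
ES_B = 0; EF_B = 4
ES_C = 4; EF_C = 4+3 = 7
ES_D = max(EF_A=10, EF_C=7) = 10; EF_D = 10+5 = 15
ES_E = 10; EF_E = 10+7 = 17
ES_F = max(EF_D=15, EF_E=17) = 17; EF_F = 17+2 = 19
Expected project duration μ = 19 days. Critical path: A → E → F.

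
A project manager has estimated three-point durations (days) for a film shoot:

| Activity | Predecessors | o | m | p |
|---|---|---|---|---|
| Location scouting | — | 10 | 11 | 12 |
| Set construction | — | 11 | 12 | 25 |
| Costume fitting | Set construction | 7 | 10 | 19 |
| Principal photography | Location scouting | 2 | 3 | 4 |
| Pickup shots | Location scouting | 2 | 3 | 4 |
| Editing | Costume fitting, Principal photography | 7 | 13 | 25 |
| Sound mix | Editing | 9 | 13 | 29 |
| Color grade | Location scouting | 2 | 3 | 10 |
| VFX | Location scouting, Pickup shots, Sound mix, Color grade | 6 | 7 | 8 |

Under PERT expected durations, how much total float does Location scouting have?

11 days

te_Location scouting = (10 + 4·11 + 12)/6 = 66/6 = 11
te_Set construction = (11 + 4·12 + 25)/6 = 84/6 = 14
te_Costume fitting = (7 + 4·10 + 19)/6 = 66/6 = 11
te_Principal photography = (2 + 4·3 + 4)/6 = 18/6 = 3
te_Pickup shots = (2 + 4·3 + 4)/6 = 18/6 = 3
te_Editing = (7 + 4·13 + 25)/6 = 84/6 = 14
te_Sound mix = (9 + 4·13 + 29)/6 = 90/6 = 15
te_Color grade = (2 + 4·3 + 10)/6 = 24/6 = 4
te_VFX = (6 + 4·7 + 8)/6 = 42/6 = 7

Forward pass:
ES_Location scouting = 0; EF_Location scouting = 11
ES_Set construction = 0; EF_Set construction = 14
ES_Costume fitting = 14; EF_Costume fitting = 14+11 = 25
ES_Principal photography = 11; EF_Principal photography = 11+3 = 14
ES_Pickup shots = 11; EF_Pickup shots = 11+3 = 14
ES_Editing = max(EF_Costume fitting=25, EF_Principal photography=14) = 25; EF_Editing = 25+14 = 39
ES_Sound mix = 39; EF_Sound mix = 39+15 = 54
ES_Color grade = 11; EF_Color grade = 11+4 = 15
ES_VFX = max(EF_Location scouting=11, EF_Pickup shots=14, EF_Sound mix=54, EF_Color grade=15) = 54; EF_VFX = 54+7 = 61
Expected project duration μ = 61 days. Critical path: Set construction → Costume fitting → Editing → Sound mix → VFX.

Backward pass:
LF_VFX = 61; LS_VFX = 61−7 = 54
LF_Color grade = LS_VFX = 54; LS_Color grade = 54−4 = 50
LF_Sound mix = LS_VFX = 54; LS_Sound mix = 54−15 = 39
LF_Editing = LS_Sound mix = 39; LS_Editing = 39−14 = 25
LF_Pickup shots = LS_VFX = 54; LS_Pickup shots = 54−3 = 51
LF_Principal photography = LS_Editing = 25; LS_Principal photography = 25−3 = 22
LF_Costume fitting = LS_Editing = 25; LS_Costume fitting = 25−11 = 14
LF_Set construction = LS_Costume fitting = 14; LS_Set construction = 14−14 = 0
LF_Location scouting = min(LS_Principal photography=22, LS_Pickup shots=51, LS_Color grade=50, LS_VFX=54) = 22; LS_Location scouting = 22−11 = 11
Slack_Location scouting = LS_Location scouting − ES_Location scouting = 11 − 0 = 11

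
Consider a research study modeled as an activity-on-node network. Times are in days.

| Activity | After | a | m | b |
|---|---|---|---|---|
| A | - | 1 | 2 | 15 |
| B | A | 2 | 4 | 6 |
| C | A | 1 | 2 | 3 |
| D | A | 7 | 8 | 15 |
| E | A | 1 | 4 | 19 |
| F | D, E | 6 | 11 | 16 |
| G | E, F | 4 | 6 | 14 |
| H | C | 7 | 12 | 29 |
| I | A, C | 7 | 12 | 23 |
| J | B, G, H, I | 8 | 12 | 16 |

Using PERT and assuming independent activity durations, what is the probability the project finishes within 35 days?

0.018

te_A = (1 + 4·2 + 15)/6 = 24/6 = 4; σ²_A = ((15−1)/6)² = 5.444
te_B = (2 + 4·4 + 6)/6 = 24/6 = 4; σ²_B = ((6−2)/6)² = 0.444
te_C = (1 + 4·2 + 3)/6 = 12/6 = 2; σ²_C = ((3−1)/6)² = 0.111
te_D = (7 + 4·8 + 15)/6 = 54/6 = 9; σ²_D = ((15−7)/6)² = 1.778
te_E = (1 + 4·4 + 19)/6 = 36/6 = 6; σ²_E = ((19−1)/6)² = 9.000
te_F = (6 + 4·11 + 16)/6 = 66/6 = 11; σ²_F = ((16−6)/6)² = 2.778
te_G = (4 + 4·6 + 14)/6 = 42/6 = 7; σ²_G = ((14−4)/6)² = 2.778
te_H = (7 + 4·12 + 29)/6 = 84/6 = 14; σ²_H = ((29−7)/6)² = 13.444
te_I = (7 + 4·12 + 23)/6 = 78/6 = 13; σ²_I = ((23−7)/6)² = 7.111
te_J = (8 + 4·12 + 16)/6 = 72/6 = 12; σ²_J = ((16−8)/6)² = 1.778

Forward pass:
ES_A = 0; EF_A = 4
ES_B = 4; EF_B = 4+4 = 8
ES_C = 4; EF_C = 4+2 = 6
ES_D = 4; EF_D = 4+9 = 13
ES_E = 4; EF_E = 4+6 = 10
ES_F = max(EF_D=13, EF_E=10) = 13; EF_F = 13+11 = 24
ES_G = max(EF_E=10, EF_F=24) = 24; EF_G = 24+7 = 31
ES_H = 6; EF_H = 6+14 = 20
ES_I = max(EF_A=4, EF_C=6) = 6; EF_I = 6+13 = 19
ES_J = max(EF_B=8, EF_G=31, EF_H=20, EF_I=19) = 31; EF_J = 31+12 = 43
Expected project duration μ = 43 days. Critical path: A → D → F → G → J.

Variance along critical path = 5.444 + 1.778 + 2.778 + 2.778 + 1.778 = 14.556; σ = √14.556 = 3.815 days.
Z = (35 − 43) / 3.815 = -2.097
P(T ≤ 35) = Φ(-2.097) ≈ 0.018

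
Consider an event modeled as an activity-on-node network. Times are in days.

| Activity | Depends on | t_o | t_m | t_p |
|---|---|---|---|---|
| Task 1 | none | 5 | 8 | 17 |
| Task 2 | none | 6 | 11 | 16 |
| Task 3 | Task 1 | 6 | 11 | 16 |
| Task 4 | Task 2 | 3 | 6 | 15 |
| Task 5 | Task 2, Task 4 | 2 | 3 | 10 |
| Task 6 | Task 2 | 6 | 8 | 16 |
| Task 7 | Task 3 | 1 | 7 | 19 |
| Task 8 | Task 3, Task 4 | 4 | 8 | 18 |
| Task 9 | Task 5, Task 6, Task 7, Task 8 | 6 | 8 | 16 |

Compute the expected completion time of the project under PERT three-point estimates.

te_Task 1 = (5 + 4·8 + 17)/6 = 54/6 = 9
te_Task 2 = (6 + 4·11 + 16)/6 = 66/6 = 11
te_Task 3 = (6 + 4·11 + 16)/6 = 66/6 = 11
te_Task 4 = (3 + 4·6 + 15)/6 = 42/6 = 7
te_Task 5 = (2 + 4·3 + 10)/6 = 24/6 = 4
te_Task 6 = (6 + 4·8 + 16)/6 = 54/6 = 9
te_Task 7 = (1 + 4·7 + 19)/6 = 48/6 = 8
te_Task 8 = (4 + 4·8 + 18)/6 = 54/6 = 9
te_Task 9 = (6 + 4·8 + 16)/6 = 54/6 = 9

Forward pass:
ES_Task 1 = 0; EF_Task 1 = 9
ES_Task 2 = 0; EF_Task 2 = 11
ES_Task 3 = 9; EF_Task 3 = 9+11 = 20
ES_Task 4 = 11; EF_Task 4 = 11+7 = 18
ES_Task 5 = max(EF_Task 2=11, EF_Task 4=18) = 18; EF_Task 5 = 18+4 = 22
ES_Task 6 = 11; EF_Task 6 = 11+9 = 20
ES_Task 7 = 20; EF_Task 7 = 20+8 = 28
ES_Task 8 = max(EF_Task 3=20, EF_Task 4=18) = 20; EF_Task 8 = 20+9 = 29
ES_Task 9 = max(EF_Task 5=22, EF_Task 6=20, EF_Task 7=28, EF_Task 8=29) = 29; EF_Task 9 = 29+9 = 38
Expected project duration μ = 38 days. Critical path: Task 1 → Task 3 → Task 8 → Task 9.

38 days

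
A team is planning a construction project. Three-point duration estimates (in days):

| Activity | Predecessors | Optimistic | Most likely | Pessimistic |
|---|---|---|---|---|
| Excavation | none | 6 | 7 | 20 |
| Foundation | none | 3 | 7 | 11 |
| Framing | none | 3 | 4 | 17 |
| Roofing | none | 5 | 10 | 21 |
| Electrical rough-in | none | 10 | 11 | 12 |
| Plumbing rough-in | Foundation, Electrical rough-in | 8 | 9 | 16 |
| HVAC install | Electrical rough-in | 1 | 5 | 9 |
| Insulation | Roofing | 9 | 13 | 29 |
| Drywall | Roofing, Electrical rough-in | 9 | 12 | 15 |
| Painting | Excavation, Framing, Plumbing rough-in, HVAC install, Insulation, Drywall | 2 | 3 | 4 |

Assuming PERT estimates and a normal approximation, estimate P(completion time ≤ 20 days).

te_Excavation = (6 + 4·7 + 20)/6 = 54/6 = 9; σ²_Excavation = ((20−6)/6)² = 5.444
te_Foundation = (3 + 4·7 + 11)/6 = 42/6 = 7; σ²_Foundation = ((11−3)/6)² = 1.778
te_Framing = (3 + 4·4 + 17)/6 = 36/6 = 6; σ²_Framing = ((17−3)/6)² = 5.444
te_Roofing = (5 + 4·10 + 21)/6 = 66/6 = 11; σ²_Roofing = ((21−5)/6)² = 7.111
te_Electrical rough-in = (10 + 4·11 + 12)/6 = 66/6 = 11; σ²_Electrical rough-in = ((12−10)/6)² = 0.111
te_Plumbing rough-in = (8 + 4·9 + 16)/6 = 60/6 = 10; σ²_Plumbing rough-in = ((16−8)/6)² = 1.778
te_HVAC install = (1 + 4·5 + 9)/6 = 30/6 = 5; σ²_HVAC install = ((9−1)/6)² = 1.778
te_Insulation = (9 + 4·13 + 29)/6 = 90/6 = 15; σ²_Insulation = ((29−9)/6)² = 11.111
te_Drywall = (9 + 4·12 + 15)/6 = 72/6 = 12; σ²_Drywall = ((15−9)/6)² = 1.000
te_Painting = (2 + 4·3 + 4)/6 = 18/6 = 3; σ²_Painting = ((4−2)/6)² = 0.111

Forward pass:
ES_Excavation = 0; EF_Excavation = 9
ES_Foundation = 0; EF_Foundation = 7
ES_Framing = 0; EF_Framing = 6
ES_Roofing = 0; EF_Roofing = 11
ES_Electrical rough-in = 0; EF_Electrical rough-in = 11
ES_Plumbing rough-in = max(EF_Foundation=7, EF_Electrical rough-in=11) = 11; EF_Plumbing rough-in = 11+10 = 21
ES_HVAC install = 11; EF_HVAC install = 11+5 = 16
ES_Insulation = 11; EF_Insulation = 11+15 = 26
ES_Drywall = max(EF_Roofing=11, EF_Electrical rough-in=11) = 11; EF_Drywall = 11+12 = 23
ES_Painting = max(EF_Excavation=9, EF_Framing=6, EF_Plumbing rough-in=21, EF_HVAC install=16, EF_Insulation=26, EF_Drywall=23) = 26; EF_Painting = 26+3 = 29
Expected project duration μ = 29 days. Critical path: Roofing → Insulation → Painting.

Variance along critical path = 7.111 + 11.111 + 0.111 = 18.333; σ = √18.333 = 4.282 days.
Z = (20 − 29) / 4.282 = -2.102
P(T ≤ 20) = Φ(-2.102) ≈ 0.018

0.018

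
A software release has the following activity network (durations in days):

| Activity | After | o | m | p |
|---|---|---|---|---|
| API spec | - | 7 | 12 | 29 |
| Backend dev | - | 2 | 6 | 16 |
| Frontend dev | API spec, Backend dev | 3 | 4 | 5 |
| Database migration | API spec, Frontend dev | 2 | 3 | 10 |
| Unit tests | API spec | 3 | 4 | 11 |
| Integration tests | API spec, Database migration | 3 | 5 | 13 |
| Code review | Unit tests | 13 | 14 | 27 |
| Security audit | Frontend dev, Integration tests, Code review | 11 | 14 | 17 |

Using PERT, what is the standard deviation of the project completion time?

4.65 days

te_API spec = (7 + 4·12 + 29)/6 = 84/6 = 14; σ²_API spec = ((29−7)/6)² = 13.444
te_Backend dev = (2 + 4·6 + 16)/6 = 42/6 = 7; σ²_Backend dev = ((16−2)/6)² = 5.444
te_Frontend dev = (3 + 4·4 + 5)/6 = 24/6 = 4; σ²_Frontend dev = ((5−3)/6)² = 0.111
te_Database migration = (2 + 4·3 + 10)/6 = 24/6 = 4; σ²_Database migration = ((10−2)/6)² = 1.778
te_Unit tests = (3 + 4·4 + 11)/6 = 30/6 = 5; σ²_Unit tests = ((11−3)/6)² = 1.778
te_Integration tests = (3 + 4·5 + 13)/6 = 36/6 = 6; σ²_Integration tests = ((13−3)/6)² = 2.778
te_Code review = (13 + 4·14 + 27)/6 = 96/6 = 16; σ²_Code review = ((27−13)/6)² = 5.444
te_Security audit = (11 + 4·14 + 17)/6 = 84/6 = 14; σ²_Security audit = ((17−11)/6)² = 1.000

Forward pass:
ES_API spec = 0; EF_API spec = 14
ES_Backend dev = 0; EF_Backend dev = 7
ES_Frontend dev = max(EF_API spec=14, EF_Backend dev=7) = 14; EF_Frontend dev = 14+4 = 18
ES_Database migration = max(EF_API spec=14, EF_Frontend dev=18) = 18; EF_Database migration = 18+4 = 22
ES_Unit tests = 14; EF_Unit tests = 14+5 = 19
ES_Integration tests = max(EF_API spec=14, EF_Database migration=22) = 22; EF_Integration tests = 22+6 = 28
ES_Code review = 19; EF_Code review = 19+16 = 35
ES_Security audit = max(EF_Frontend dev=18, EF_Integration tests=28, EF_Code review=35) = 35; EF_Security audit = 35+14 = 49
Expected project duration μ = 49 days. Critical path: API spec → Unit tests → Code review → Security audit.

Variance along critical path = 13.444 + 1.778 + 5.444 + 1.000 = 21.667
σ = √21.667 = 4.655 days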